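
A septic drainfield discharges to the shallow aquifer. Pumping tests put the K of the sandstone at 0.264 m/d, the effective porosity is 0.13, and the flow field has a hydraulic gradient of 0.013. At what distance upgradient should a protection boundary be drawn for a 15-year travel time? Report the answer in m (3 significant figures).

145 m

Specific discharge q = 0.264 × 0.013 = 0.003432 m/d
Average linear velocity = 0.003432 / 0.13 = 0.02640 m/d
T = 15 yr × 365 = 5475 d
L = v × T = 0.02640 × 5475 = 144.5 m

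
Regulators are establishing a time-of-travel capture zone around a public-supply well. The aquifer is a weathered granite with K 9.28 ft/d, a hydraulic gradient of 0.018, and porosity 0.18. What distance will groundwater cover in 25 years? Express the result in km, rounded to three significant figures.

K = 9.28 ft/d × 0.3048 = 2.829 m/d
q = Ki = 2.829 × 0.018 = 0.05091 m/d
Average linear velocity = 0.05091 / 0.18 = 0.2829 m/d
T = 25 yr × 365 = 9125 d
L = v × T = 0.2829 × 9125 = 2581 m
   = 2.58 km

2.58 km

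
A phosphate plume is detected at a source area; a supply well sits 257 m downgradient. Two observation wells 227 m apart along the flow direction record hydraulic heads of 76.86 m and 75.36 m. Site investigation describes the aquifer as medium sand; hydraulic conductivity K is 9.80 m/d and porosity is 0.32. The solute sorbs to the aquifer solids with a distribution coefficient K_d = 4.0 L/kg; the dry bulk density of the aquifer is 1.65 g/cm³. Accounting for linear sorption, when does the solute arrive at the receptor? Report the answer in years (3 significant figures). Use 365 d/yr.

Hydraulic gradient i = (76.86 − 75.36) / 227 = 1.50 / 227 = 0.006608
q = Ki = 9.80 × 0.006608 = 0.06476 m/d
v = Ki/n = 9.80·0.006608/0.32 = 0.2024 m/d
Retardation R = 1 + ρ_b·K_d/n = 1 + 1.65×4.0/0.32 = 21.63
Contaminant velocity v_c = v/R = 0.2024/21.63 = 0.009358 m/d
t = L/v_c = 257/0.009358 = 27460 d
   = 27460/365 = 75.2 yr

75.2 years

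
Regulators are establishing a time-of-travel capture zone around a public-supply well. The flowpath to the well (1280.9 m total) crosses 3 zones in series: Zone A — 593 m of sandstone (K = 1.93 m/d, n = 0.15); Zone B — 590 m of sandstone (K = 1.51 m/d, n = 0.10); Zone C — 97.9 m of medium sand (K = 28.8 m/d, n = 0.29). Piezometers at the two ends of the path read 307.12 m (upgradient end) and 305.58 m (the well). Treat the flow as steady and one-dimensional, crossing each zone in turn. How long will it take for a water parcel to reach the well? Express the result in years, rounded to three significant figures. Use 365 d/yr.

220 years

Total head drop ΔH = 307.12 − 305.58 = 1.54 m
Steady 1-D flow in series ⇒ the Darcy flux q is identical in every zone and the zone head losses add (resistances L/K in series).
Σ(L/K) = 593/1.93 + 590/1.51 + 97.9/28.8 = 307.3 + 390.7 + 3.399 = 701.4 d
q = ΔH / Σ(L/K) = 1.54 / 701.4 = 0.002196 m/d (same in every zone)
Zone A: v = q/n = 0.002196/0.15 = 0.01464 m/d → t_A = 593/0.01464 = 40510 d
Zone B: v = q/n = 0.002196/0.10 = 0.02196 m/d → t_B = 590/0.02196 = 26870 d
Zone C: v = q/n = 0.002196/0.29 = 0.007571 m/d → t_C = 97.9/0.007571 = 12930 d
Total t = 40510 + 26870 + 12930 = 80310 d
   = 80310 / 365 = 220 yr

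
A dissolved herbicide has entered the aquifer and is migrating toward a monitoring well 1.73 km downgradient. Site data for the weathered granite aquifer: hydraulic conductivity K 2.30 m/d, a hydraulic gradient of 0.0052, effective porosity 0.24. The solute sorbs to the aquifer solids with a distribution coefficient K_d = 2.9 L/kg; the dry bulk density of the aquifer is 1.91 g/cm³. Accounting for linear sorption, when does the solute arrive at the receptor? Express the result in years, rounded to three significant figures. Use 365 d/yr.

q = Ki = 2.30 × 0.0052 = 0.01196 m/d
v = Ki/n = 2.30·0.0052/0.24 = 0.04983 m/d
Retardation R = 1 + ρ_b·K_d/n = 1 + 1.91×2.9/0.24 = 24.08
Contaminant velocity v_c = v/R = 0.04983/24.08 = 0.002070 m/d
L = 1.73 km = 1730 m
t = L/v_c = 1730/0.002070 = 835900 d
   = 835900/365 = 2290 yr

2290 years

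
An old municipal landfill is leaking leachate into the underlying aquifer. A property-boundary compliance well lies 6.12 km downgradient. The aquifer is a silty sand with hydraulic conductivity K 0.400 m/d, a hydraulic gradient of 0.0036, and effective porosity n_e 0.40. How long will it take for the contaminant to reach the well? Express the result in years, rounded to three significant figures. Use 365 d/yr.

4660 years

Specific discharge q = 0.400 × 0.0036 = 0.001440 m/d
v = Ki/n = 0.400·0.0036/0.40 = 0.003600 m/d
L = 6.12 km = 6120 m
t = L / v = 6120 / 0.003600 = 1.700e6 d
   = 1.700e6 / 365 = 4660 yr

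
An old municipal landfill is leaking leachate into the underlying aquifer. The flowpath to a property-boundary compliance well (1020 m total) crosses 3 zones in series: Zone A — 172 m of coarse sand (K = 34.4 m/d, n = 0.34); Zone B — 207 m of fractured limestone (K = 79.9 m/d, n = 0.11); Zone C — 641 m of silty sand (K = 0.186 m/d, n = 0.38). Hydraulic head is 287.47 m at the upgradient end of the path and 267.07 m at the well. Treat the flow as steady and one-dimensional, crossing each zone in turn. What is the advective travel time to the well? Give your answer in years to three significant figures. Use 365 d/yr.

151 years

Total head drop ΔH = 287.47 − 267.07 = 20.40 m
Steady 1-D flow in series ⇒ the Darcy flux q is identical in every zone and the zone head losses add (resistances L/K in series).
Σ(L/K) = 172/34.4 + 207/79.9 + 641/0.186 = 5.000 + 2.591 + 3446 = 3454 d
q = ΔH / Σ(L/K) = 20.40 / 3454 = 0.005906 m/d (same in every zone)
Zone A: v = q/n = 0.005906/0.34 = 0.01737 m/d → t_A = 172/0.01737 = 9901 d
Zone B: v = q/n = 0.005906/0.11 = 0.05370 m/d → t_B = 207/0.05370 = 3855 d
Zone C: v = q/n = 0.005906/0.38 = 0.01554 m/d → t_C = 641/0.01554 = 41240 d
Total t = 9901 + 3855 + 41240 = 55000 d
   = 55000 / 365 = 151 yr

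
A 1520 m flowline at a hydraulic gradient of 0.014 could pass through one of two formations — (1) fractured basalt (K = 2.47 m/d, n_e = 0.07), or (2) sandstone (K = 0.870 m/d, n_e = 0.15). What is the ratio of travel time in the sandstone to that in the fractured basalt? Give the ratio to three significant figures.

Unit 1 (fractured basalt): v = 2.47×0.014/0.07 = 0.4940 m/d, t = 1520/0.4940 = 3077 d
Unit 2 (sandstone): v = 0.870×0.014/0.15 = 0.08120 m/d, t = 1520/0.08120 = 18720 d
t(sandstone) / t(fractured basalt) = 18720/3077 = 6.08

6.08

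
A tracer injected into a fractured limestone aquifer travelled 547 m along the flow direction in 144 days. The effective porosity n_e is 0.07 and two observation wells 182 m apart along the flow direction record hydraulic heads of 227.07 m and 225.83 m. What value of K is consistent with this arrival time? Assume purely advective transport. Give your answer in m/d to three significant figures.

39.0 m/d

Hydraulic gradient i = (227.07 − 225.83) / 182 = 1.24 / 182 = 0.006813
v = L / t = 547 / 144 = 3.799 m/d
K = v · n / i = 3.799 × 0.07 / 0.006813 = 39.0 m/d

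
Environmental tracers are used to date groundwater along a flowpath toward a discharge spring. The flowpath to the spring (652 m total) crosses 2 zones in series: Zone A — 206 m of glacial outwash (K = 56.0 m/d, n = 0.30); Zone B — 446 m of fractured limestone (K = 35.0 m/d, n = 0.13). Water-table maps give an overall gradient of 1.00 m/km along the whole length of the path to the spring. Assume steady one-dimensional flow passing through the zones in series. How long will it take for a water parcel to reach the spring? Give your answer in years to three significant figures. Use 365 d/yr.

8.27 years

For zones in series the flux q is common to all zones; the equivalent conductivity is the harmonic (thickness-weighted) mean, K_eq = L_total / Σ(L_j/K_j).
Σ(L/K) = 206/56.0 + 446/35.0 = 3.679 + 12.74 = 16.42 d
K_eq = L_total / Σ(L/K) = 652 / 16.42 = 39.70 m/d
q = K_eq · i = 39.70 × 0.0010 = 0.03970 m/d (same in every zone)
Zone A: v = q/n = 0.03970/0.30 = 0.1323 m/d → t_A = 206/0.1323 = 1557 d
Zone B: v = q/n = 0.03970/0.13 = 0.3054 m/d → t_B = 446/0.3054 = 1460 d
Total t = 1557 + 1460 = 3017 d
   = 3017 / 365 = 8.27 yr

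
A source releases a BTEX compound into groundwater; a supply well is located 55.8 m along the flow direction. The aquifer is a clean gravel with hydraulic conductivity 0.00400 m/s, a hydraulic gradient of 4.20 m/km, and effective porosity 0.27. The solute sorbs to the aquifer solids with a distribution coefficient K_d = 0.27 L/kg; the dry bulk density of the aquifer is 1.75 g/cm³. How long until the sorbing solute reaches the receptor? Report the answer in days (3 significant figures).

28.5 days

K = 0.00400 m/s × 86400 s/d = 345.6 m/d
Specific discharge q = 345.6 × 0.0042 = 1.452 m/d
v_s = q/n_e = 1.452/0.27 = 5.376 m/d
Retardation R = 1 + ρ_b·K_d/n = 1 + 1.75×0.27/0.27 = 2.750
Contaminant velocity v_c = v/R = 5.376/2.750 = 1.955 m/d
t = L/v_c = 55.8/1.955 = 28.54 d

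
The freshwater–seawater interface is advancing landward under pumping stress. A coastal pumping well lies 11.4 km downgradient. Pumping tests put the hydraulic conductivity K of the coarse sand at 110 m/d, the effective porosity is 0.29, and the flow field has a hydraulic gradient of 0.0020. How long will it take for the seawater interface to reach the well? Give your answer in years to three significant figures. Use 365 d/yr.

q = Ki = 110 × 0.0020 = 0.2200 m/d
v = Ki/n = 110·0.0020/0.29 = 0.7586 m/d
L = 11.4 km = 11400 m
t = L / v = 11400 / 0.7586 = 15030 d
   = 15030 / 365 = 41.2 yr

41.2 years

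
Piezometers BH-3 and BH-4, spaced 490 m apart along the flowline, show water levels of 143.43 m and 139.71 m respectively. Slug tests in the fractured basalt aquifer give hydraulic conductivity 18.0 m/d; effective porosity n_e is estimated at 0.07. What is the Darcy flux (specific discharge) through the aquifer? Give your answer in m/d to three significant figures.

0.137 m/d

Hydraulic gradient i = (143.43 − 139.71) / 490 = 3.72 / 490 = 0.007592
Specific discharge q = 18.0 × 0.007592 = 0.1367 m/d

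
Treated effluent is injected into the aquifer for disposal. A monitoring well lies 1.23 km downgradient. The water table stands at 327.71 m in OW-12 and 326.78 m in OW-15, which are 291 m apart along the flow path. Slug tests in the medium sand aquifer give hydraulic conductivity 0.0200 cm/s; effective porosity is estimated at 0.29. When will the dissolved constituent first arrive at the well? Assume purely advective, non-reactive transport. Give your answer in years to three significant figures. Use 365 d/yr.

Hydraulic gradient i = (327.71 − 326.78) / 291 = 0.93 / 291 = 0.003196
K = 0.0200 cm/s × 864 = 17.28 m/d
q = Ki = 17.28 × 0.003196 = 0.05522 m/d
v = Ki/n = 17.28·0.003196/0.29 = 0.1904 m/d
L = 1.23 km = 1230 m
t = L / v = 1230 / 0.1904 = 6459 d
   = 6459 / 365 = 17.7 yr

17.7 years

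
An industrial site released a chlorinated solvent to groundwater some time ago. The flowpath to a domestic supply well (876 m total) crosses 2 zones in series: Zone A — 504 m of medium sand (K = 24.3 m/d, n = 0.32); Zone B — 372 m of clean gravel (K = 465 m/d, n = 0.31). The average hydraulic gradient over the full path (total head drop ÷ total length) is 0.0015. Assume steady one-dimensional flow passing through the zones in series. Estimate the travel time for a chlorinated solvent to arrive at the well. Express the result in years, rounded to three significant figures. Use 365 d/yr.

12.4 years

For zones in series the flux q is common to all zones; the equivalent conductivity is the harmonic (thickness-weighted) mean, K_eq = L_total / Σ(L_j/K_j).
Σ(L/K) = 504/24.3 + 372/465 = 20.74 + 0.8000 = 21.54 d
K_eq = L_total / Σ(L/K) = 876 / 21.54 = 40.67 m/d
q = K_eq · i = 40.67 × 0.0015 = 0.06100 m/d (same in every zone)
Zone A: v = q/n = 0.06100/0.32 = 0.1906 m/d → t_A = 504/0.1906 = 2644 d
Zone B: v = q/n = 0.06100/0.31 = 0.1968 m/d → t_B = 372/0.1968 = 1890 d
Total t = 2644 + 1890 = 4534 d
   = 4534 / 365 = 12.4 yr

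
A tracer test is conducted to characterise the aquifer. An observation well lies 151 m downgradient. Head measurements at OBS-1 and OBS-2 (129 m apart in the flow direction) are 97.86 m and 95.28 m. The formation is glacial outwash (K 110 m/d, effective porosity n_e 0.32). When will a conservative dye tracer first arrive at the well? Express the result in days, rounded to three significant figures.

Hydraulic gradient i = (97.86 − 95.28) / 129 = 2.58 / 129 = 0.02000
Specific discharge q = 110 × 0.02000 = 2.200 m/d
v_s = q/n_e = 2.200/0.32 = 6.875 m/d
t = L / v = 151 / 6.875 = 21.96 d

22.0 days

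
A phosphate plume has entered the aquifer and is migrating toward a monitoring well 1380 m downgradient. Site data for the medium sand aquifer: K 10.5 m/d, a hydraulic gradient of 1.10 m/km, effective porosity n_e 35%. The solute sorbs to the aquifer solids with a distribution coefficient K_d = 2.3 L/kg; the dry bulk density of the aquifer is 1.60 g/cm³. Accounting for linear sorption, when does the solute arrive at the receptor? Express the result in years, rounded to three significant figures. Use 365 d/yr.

1320 years

Specific discharge q = 10.5 × 0.0011 = 0.01155 m/d
Average linear velocity = 0.01155 / 0.35 = 0.03300 m/d
Retardation R = 1 + ρ_b·K_d/n = 1 + 1.60×2.3/0.35 = 11.51
Contaminant velocity v_c = v/R = 0.03300/11.51 = 0.002866 m/d
t = L/v_c = 1380/0.002866 = 481500 d
   = 481500/365 = 1320 yr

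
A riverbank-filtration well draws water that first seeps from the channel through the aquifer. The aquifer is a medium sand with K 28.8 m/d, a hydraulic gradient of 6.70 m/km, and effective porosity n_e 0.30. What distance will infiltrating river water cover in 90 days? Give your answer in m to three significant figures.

q = Ki = 28.8 × 0.0067 = 0.1930 m/d
v_s = q/n_e = 0.1930/0.30 = 0.6432 m/d
L = v × T = 0.6432 × 90 = 57.89 m

57.9 m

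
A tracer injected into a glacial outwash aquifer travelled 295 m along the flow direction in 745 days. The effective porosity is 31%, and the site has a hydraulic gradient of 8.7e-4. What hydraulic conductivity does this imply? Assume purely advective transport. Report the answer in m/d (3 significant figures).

v = L / t = 295 / 745 = 0.3960 m/d
K = v · n / i = 0.3960 × 0.31 / 8.7e-4 = 141 m/d

141 m/d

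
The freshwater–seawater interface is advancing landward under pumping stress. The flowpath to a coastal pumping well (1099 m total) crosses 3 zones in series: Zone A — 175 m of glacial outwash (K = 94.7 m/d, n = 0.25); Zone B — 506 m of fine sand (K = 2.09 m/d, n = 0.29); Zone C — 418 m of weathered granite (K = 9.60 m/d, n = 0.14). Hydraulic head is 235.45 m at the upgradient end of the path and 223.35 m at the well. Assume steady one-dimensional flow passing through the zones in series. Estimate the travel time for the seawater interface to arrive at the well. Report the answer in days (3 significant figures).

Total head drop ΔH = 235.45 − 223.35 = 12.10 m
Steady 1-D flow in series ⇒ the Darcy flux q is identical in every zone and the zone head losses add (resistances L/K in series).
Σ(L/K) = 175/94.7 + 506/2.09 + 418/9.60 = 1.848 + 242.1 + 43.54 = 287.5 d
q = ΔH / Σ(L/K) = 12.10 / 287.5 = 0.04209 m/d (same in every zone)
Zone A: v = q/n = 0.04209/0.25 = 0.1684 m/d → t_A = 175/0.1684 = 1039 d
Zone B: v = q/n = 0.04209/0.29 = 0.1451 m/d → t_B = 506/0.1451 = 3487 d
Zone C: v = q/n = 0.04209/0.14 = 0.3006 m/d → t_C = 418/0.3006 = 1390 d
Total t = 1039 + 3487 + 1390 = 5916 d

5920 days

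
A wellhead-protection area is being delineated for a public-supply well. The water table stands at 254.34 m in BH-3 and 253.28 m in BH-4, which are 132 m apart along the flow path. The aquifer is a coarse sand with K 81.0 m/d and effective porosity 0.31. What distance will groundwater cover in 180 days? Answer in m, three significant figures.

Hydraulic gradient i = (254.34 − 253.28) / 132 = 1.06 / 132 = 0.008030
q = Ki = 81.0 × 0.008030 = 0.6505 m/d
Average linear velocity = 0.6505 / 0.31 = 2.098 m/d
L = v × T = 2.098 × 180 = 377.7 m

378 m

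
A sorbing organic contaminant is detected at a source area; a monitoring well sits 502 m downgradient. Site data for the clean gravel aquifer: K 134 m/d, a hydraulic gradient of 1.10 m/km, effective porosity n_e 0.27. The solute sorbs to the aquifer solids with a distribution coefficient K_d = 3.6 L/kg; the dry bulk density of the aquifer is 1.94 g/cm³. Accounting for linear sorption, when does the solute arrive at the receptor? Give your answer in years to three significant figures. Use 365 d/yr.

Specific discharge q = 134 × 0.0011 = 0.1474 m/d
v = Ki/n = 134·0.0011/0.27 = 0.5459 m/d
Retardation R = 1 + ρ_b·K_d/n = 1 + 1.94×3.6/0.27 = 26.87
Contaminant velocity v_c = v/R = 0.5459/26.87 = 0.02032 m/d
t = L/v_c = 502/0.02032 = 24700 d
   = 24700/365 = 67.7 yr

67.7 years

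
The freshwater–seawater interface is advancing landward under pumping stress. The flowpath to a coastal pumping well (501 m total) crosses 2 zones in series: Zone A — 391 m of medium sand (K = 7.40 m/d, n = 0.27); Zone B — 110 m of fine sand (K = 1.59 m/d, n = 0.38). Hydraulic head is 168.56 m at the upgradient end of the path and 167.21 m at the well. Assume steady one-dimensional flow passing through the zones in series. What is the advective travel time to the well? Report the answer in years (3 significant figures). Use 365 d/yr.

36.5 years

Total head drop ΔH = 168.56 − 167.21 = 1.35 m
Steady 1-D flow in series ⇒ the Darcy flux q is identical in every zone and the zone head losses add (resistances L/K in series).
Σ(L/K) = 391/7.40 + 110/1.59 = 52.84 + 69.18 = 122.0 d
q = ΔH / Σ(L/K) = 1.35 / 122.0 = 0.01106 m/d (same in every zone)
Zone A: v = q/n = 0.01106/0.27 = 0.04098 m/d → t_A = 391/0.04098 = 9542 d
Zone B: v = q/n = 0.01106/0.38 = 0.02912 m/d → t_B = 110/0.02912 = 3778 d
Total t = 9542 + 3778 = 13320 d
   = 13320 / 365 = 36.5 yr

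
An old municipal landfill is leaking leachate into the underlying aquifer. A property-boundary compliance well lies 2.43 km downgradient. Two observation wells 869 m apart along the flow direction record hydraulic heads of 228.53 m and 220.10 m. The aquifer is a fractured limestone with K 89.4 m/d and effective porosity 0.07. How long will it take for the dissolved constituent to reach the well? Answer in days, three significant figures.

Hydraulic gradient i = (228.53 − 220.10) / 869 = 8.43 / 869 = 0.009701
Specific discharge q = 89.4 × 0.009701 = 0.8673 m/d
Average linear velocity = 0.8673 / 0.07 = 12.39 m/d
L = 2.43 km = 2430 m
t = L / v = 2430 / 12.39 = 196.1 d

196 days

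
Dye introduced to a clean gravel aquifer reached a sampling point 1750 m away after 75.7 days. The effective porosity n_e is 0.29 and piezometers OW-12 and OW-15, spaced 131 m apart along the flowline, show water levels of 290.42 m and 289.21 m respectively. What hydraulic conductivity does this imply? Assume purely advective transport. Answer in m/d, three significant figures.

726 m/d

Hydraulic gradient i = (290.42 − 289.21) / 131 = 1.21 / 131 = 0.009237
v = L / t = 1750 / 75.7 = 23.12 m/d
K = v · n / i = 23.12 × 0.29 / 0.009237 = 726 m/d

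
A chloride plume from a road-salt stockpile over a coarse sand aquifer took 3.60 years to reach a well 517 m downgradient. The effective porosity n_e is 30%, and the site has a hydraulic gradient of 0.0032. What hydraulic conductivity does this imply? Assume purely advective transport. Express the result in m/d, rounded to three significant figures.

36.9 m/d

t = 3.60 years = 1314 d
v = L / t = 517 / 1314 = 0.3935 m/d
K = v · n / i = 0.3935 × 0.30 / 0.0032 = 36.9 m/d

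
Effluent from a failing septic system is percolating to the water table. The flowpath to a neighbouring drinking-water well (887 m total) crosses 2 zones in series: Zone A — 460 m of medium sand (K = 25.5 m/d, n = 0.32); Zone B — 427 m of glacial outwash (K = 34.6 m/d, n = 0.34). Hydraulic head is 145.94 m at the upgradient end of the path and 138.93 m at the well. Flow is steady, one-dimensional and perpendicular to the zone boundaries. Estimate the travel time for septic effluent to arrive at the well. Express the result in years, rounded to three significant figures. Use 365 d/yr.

Total head drop ΔH = 145.94 − 138.93 = 7.01 m
Continuity: the same q passes through each zone, so ΔH = q·Σ(L_j/K_j) — the zones act as resistances in series.
Σ(L/K) = 460/25.5 + 427/34.6 = 18.04 + 12.34 = 30.38 d
q = ΔH / Σ(L/K) = 7.01 / 30.38 = 0.2307 m/d (same in every zone)
Zone A: v = q/n = 0.2307/0.32 = 0.7211 m/d → t_A = 460/0.7211 = 637.9 d
Zone B: v = q/n = 0.2307/0.34 = 0.6787 m/d → t_B = 427/0.6787 = 629.2 d
Total t = 637.9 + 629.2 = 1267 d
   = 1267 / 365 = 3.47 yr

3.47 years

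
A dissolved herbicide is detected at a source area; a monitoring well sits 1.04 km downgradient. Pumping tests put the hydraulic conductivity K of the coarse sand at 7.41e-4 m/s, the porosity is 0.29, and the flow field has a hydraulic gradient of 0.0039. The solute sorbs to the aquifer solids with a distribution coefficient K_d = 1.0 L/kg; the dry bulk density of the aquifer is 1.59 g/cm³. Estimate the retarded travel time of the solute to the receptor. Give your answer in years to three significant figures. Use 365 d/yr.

K = 7.41e-4 m/s × 86400 s/d = 64.02 m/d
Darcy flux q = K·i = 64.02 × 0.0039 = 0.2497 m/d
v_s = q/n_e = 0.2497/0.29 = 0.8610 m/d
Retardation R = 1 + ρ_b·K_d/n = 1 + 1.59×1.0/0.29 = 6.483
Contaminant velocity v_c = v/R = 0.8610/6.483 = 0.1328 m/d
L = 1.04 km = 1040 m
t = L/v_c = 1040/0.1328 = 7831 d
   = 7831/365 = 21.5 yr

21.5 years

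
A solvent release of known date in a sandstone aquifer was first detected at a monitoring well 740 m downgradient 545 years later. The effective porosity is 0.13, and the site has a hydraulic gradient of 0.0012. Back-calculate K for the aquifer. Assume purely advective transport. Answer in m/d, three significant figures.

t = 545 years = 198900 d
v = L / t = 740 / 198900 = 0.003720 m/d
K = v · n / i = 0.003720 × 0.13 / 0.0012 = 0.403 m/d

0.403 m/d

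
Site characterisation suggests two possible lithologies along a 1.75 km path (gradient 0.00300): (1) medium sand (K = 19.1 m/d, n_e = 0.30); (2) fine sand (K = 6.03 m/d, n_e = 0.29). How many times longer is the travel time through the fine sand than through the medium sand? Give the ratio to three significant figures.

3.06

Unit 1 (medium sand): v = 19.1×0.0030/0.30 = 0.1910 m/d, t = 1750/0.1910 = 9162 d
Unit 2 (fine sand): v = 6.03×0.0030/0.29 = 0.06238 m/d, t = 1750/0.06238 = 28050 d
t(fine sand) / t(medium sand) = 28050/9162 = 3.06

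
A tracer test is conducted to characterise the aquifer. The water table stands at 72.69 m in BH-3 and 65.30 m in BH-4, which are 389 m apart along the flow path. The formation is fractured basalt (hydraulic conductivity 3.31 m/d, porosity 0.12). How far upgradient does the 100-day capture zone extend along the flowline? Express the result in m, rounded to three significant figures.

Hydraulic gradient i = (72.69 − 65.30) / 389 = 7.39 / 389 = 0.01900
Darcy flux q = K·i = 3.31 × 0.01900 = 0.06288 m/d
v = Ki/n = 3.31·0.01900/0.12 = 0.5240 m/d
L = v × T = 0.5240 × 100 = 52.40 m

52.4 m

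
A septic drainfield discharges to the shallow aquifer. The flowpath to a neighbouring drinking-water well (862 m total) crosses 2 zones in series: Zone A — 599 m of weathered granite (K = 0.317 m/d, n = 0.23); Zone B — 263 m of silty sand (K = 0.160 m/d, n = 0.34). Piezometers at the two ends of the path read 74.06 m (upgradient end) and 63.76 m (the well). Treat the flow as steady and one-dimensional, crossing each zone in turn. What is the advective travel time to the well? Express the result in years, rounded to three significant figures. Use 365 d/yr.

Total head drop ΔH = 74.06 − 63.76 = 10.30 m
Steady 1-D flow in series ⇒ the Darcy flux q is identical in every zone and the zone head losses add (resistances L/K in series).
Σ(L/K) = 599/0.317 + 263/0.160 = 1890 + 1644 = 3533 d
q = ΔH / Σ(L/K) = 10.30 / 3533 = 0.002915 m/d (same in every zone)
Zone A: v = q/n = 0.002915/0.23 = 0.01267 m/d → t_A = 599/0.01267 = 47260 d
Zone B: v = q/n = 0.002915/0.34 = 0.008574 m/d → t_B = 263/0.008574 = 30670 d
Total t = 47260 + 30670 = 77940 d
   = 77940 / 365 = 214 yr

214 years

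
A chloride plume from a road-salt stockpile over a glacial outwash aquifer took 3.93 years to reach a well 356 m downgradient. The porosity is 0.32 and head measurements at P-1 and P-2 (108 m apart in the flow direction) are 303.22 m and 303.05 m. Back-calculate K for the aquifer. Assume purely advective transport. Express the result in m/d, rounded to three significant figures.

Hydraulic gradient i = (303.22 − 303.05) / 108 = 0.17 / 108 = 0.001574
t = 3.93 years = 1434 d
v = L / t = 356 / 1434 = 0.2482 m/d
K = v · n / i = 0.2482 × 0.32 / 0.001574 = 50.5 m/d

50.5 m/d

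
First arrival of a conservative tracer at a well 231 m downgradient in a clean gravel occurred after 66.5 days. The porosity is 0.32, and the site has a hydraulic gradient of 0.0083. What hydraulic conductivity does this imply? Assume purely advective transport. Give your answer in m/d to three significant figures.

134 m/d

v = L / t = 231 / 66.5 = 3.474 m/d
K = v · n / i = 3.474 × 0.32 / 0.0083 = 134 m/d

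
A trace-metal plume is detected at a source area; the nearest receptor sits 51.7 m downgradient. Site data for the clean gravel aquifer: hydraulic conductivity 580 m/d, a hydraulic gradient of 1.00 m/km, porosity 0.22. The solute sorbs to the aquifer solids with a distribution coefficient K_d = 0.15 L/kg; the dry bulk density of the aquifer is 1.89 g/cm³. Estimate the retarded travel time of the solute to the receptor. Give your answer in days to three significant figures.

Specific discharge q = 580 × 0.0010 = 0.5800 m/d
v_s = q/n_e = 0.5800/0.22 = 2.636 m/d
Retardation R = 1 + ρ_b·K_d/n = 1 + 1.89×0.15/0.22 = 2.289
Contaminant velocity v_c = v/R = 2.636/2.289 = 1.152 m/d
t = L/v_c = 51.7/1.152 = 44.88 d

44.9 days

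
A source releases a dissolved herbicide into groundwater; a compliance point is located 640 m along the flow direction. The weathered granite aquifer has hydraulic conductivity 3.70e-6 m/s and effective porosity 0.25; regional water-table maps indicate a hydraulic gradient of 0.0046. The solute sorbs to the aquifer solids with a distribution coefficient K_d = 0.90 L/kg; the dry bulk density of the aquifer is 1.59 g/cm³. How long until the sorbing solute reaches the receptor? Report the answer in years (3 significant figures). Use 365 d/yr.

2000 years

K = 3.70e-6 m/s × 86400 s/d = 0.3197 m/d
Darcy flux q = K·i = 0.3197 × 0.0046 = 0.001471 m/d
Average linear velocity = 0.001471 / 0.25 = 0.005882 m/d
Retardation R = 1 + ρ_b·K_d/n = 1 + 1.59×0.90/0.25 = 6.724
Contaminant velocity v_c = v/R = 0.005882/6.724 = 8.748e-4 m/d
t = L/v_c = 640/8.748e-4 = 731600 d
   = 731600/365 = 2000 yr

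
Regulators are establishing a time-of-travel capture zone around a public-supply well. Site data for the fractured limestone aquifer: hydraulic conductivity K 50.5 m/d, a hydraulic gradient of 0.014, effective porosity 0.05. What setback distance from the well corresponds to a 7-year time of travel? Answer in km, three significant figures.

q = Ki = 50.5 × 0.014 = 0.7070 m/d
v = Ki/n = 50.5·0.014/0.05 = 14.14 m/d
T = 7 yr × 365 = 2555 d
L = v × T = 14.14 × 2555 = 36130 m
   = 36.1 km

36.1 km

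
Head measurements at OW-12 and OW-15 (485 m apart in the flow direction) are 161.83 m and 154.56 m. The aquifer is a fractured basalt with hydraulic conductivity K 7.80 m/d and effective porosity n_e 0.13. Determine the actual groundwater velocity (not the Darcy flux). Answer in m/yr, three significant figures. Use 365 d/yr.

328 m/yr

Hydraulic gradient i = (161.83 − 154.56) / 485 = 7.27 / 485 = 0.01499
Darcy flux q = K·i = 7.80 × 0.01499 = 0.1169 m/d
Seepage velocity v = q / n = 0.1169 / 0.13 = 0.8994 m/d
   = 0.8994 × 365 = 328 m/yr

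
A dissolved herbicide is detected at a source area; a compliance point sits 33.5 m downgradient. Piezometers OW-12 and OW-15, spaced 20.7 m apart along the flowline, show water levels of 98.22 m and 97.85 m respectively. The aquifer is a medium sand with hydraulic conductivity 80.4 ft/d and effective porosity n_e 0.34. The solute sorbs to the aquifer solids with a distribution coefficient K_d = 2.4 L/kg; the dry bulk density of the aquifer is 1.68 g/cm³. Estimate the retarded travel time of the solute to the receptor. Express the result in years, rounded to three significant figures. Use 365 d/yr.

Hydraulic gradient i = (98.22 − 97.85) / 20.7 = 0.37 / 20.7 = 0.01787
K = 80.4 ft/d × 0.3048 = 24.51 m/d
Darcy flux q = K·i = 24.51 × 0.01787 = 0.4380 m/d
v = Ki/n = 24.51·0.01787/0.34 = 1.288 m/d
Retardation R = 1 + ρ_b·K_d/n = 1 + 1.68×2.4/0.34 = 12.86
Contaminant velocity v_c = v/R = 1.288/12.86 = 0.1002 m/d
t = L/v_c = 33.5/0.1002 = 334.4 d
   = 334.4/365 = 0.916 yr

0.916 years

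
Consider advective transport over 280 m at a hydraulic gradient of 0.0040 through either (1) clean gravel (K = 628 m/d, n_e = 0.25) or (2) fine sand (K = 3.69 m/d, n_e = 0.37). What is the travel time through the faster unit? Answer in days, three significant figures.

Unit 1 (clean gravel): v = 628×0.0040/0.25 = 10.05 m/d, t = 280/10.05 = 27.87 d
Unit 2 (fine sand): v = 3.69×0.0040/0.37 = 0.03989 m/d, t = 280/0.03989 = 7019 d
Faster unit: t = 27.9 d

27.9 days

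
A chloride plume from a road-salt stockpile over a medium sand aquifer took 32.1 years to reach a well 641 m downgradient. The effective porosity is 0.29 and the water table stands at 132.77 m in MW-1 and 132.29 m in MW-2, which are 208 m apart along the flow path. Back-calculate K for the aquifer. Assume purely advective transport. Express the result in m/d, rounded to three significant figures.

6.88 m/d

Hydraulic gradient i = (132.77 − 132.29) / 208 = 0.48 / 208 = 0.002308
t = 32.1 years = 11720 d
v = L / t = 641 / 11720 = 0.05471 m/d
K = v · n / i = 0.05471 × 0.29 / 0.002308 = 6.88 m/d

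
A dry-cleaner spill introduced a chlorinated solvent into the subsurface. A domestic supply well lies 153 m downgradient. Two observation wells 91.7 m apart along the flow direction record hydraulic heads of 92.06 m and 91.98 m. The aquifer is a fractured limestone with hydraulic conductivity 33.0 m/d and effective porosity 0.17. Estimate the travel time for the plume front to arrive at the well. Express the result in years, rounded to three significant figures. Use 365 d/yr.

2.48 years

Hydraulic gradient i = (92.06 − 91.98) / 91.7 = 0.08 / 91.7 = 8.724e-4
Specific discharge q = 33.0 × 8.724e-4 = 0.02879 m/d
v = Ki/n = 33.0·8.724e-4/0.17 = 0.1694 m/d
t = L / v = 153 / 0.1694 = 903.5 d
   = 903.5 / 365 = 2.48 yr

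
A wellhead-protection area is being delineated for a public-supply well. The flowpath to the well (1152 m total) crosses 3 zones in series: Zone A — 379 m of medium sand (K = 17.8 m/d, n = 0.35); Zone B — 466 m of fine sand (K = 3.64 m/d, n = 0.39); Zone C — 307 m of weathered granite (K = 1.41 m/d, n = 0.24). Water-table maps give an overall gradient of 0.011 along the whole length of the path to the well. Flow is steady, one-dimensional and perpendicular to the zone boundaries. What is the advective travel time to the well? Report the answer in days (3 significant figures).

11200 days

Continuity: the same q passes through each zone, so ΔH = q·Σ(L_j/K_j) — the zones act as resistances in series.
Σ(L/K) = 379/17.8 + 466/3.64 + 307/1.41 = 21.29 + 128.0 + 217.7 = 367.0 d
K_eq = L_total / Σ(L/K) = 1152 / 367.0 = 3.139 m/d
q = K_eq · i = 3.139 × 0.011 = 0.03452 m/d (same in every zone)
Zone A: v = q/n = 0.03452/0.35 = 0.09864 m/d → t_A = 379/0.09864 = 3842 d
Zone B: v = q/n = 0.03452/0.39 = 0.08852 m/d → t_B = 466/0.08852 = 5264 d
Zone C: v = q/n = 0.03452/0.24 = 0.1439 m/d → t_C = 307/0.1439 = 2134 d
Total t = 3842 + 5264 + 2134 = 11240 d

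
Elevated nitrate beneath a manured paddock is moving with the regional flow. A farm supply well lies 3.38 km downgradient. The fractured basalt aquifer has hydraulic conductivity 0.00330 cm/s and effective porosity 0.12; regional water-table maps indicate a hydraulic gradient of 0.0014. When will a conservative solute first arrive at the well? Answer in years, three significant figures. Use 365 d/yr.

278 years

K = 0.00330 cm/s × 864 = 2.851 m/d
q = Ki = 2.851 × 0.0014 = 0.003992 m/d
Seepage velocity v = q / n = 0.003992 / 0.12 = 0.03326 m/d
L = 3.38 km = 3380 m
t = L / v = 3380 / 0.03326 = 101600 d
   = 101600 / 365 = 278 yr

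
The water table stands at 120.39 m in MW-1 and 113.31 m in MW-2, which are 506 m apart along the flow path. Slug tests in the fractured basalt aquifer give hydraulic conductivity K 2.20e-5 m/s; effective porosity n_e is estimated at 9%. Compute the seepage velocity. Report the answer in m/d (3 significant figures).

0.296 m/d

Hydraulic gradient i = (120.39 − 113.31) / 506 = 7.08 / 506 = 0.01399
K = 2.20e-5 m/s × 86400 s/d = 1.901 m/d
Specific discharge q = 1.901 × 0.01399 = 0.02660 m/d
v_s = q/n_e = 0.02660/0.09 = 0.2955 m/d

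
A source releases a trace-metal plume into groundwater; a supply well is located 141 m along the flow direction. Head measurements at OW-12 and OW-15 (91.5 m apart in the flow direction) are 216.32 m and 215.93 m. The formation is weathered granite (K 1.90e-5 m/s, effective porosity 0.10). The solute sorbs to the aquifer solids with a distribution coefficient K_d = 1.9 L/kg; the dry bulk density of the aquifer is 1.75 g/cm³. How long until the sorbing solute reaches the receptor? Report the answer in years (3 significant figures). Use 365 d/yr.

189 years

Hydraulic gradient i = (216.32 − 215.93) / 91.5 = 0.39 / 91.5 = 0.004262
K = 1.90e-5 m/s × 86400 s/d = 1.642 m/d
q = Ki = 1.642 × 0.004262 = 0.006997 m/d
v = Ki/n = 1.642·0.004262/0.10 = 0.06997 m/d
Retardation R = 1 + ρ_b·K_d/n = 1 + 1.75×1.9/0.10 = 34.25
Contaminant velocity v_c = v/R = 0.06997/34.25 = 0.002043 m/d
t = L/v_c = 141/0.002043 = 69020 d
   = 69020/365 = 189 yr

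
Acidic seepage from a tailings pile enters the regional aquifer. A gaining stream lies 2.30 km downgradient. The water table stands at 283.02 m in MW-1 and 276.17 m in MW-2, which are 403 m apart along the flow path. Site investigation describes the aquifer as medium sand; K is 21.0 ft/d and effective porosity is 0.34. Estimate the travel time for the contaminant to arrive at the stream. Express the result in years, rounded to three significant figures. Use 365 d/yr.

Hydraulic gradient i = (283.02 − 276.17) / 403 = 6.85 / 403 = 0.01700
K = 21.0 ft/d × 0.3048 = 6.401 m/d
Darcy flux q = K·i = 6.401 × 0.01700 = 0.1088 m/d
Average linear velocity = 0.1088 / 0.34 = 0.3200 m/d
L = 2.30 km = 2300 m
t = L / v = 2300 / 0.3200 = 7188 d
   = 7188 / 365 = 19.7 yr

19.7 years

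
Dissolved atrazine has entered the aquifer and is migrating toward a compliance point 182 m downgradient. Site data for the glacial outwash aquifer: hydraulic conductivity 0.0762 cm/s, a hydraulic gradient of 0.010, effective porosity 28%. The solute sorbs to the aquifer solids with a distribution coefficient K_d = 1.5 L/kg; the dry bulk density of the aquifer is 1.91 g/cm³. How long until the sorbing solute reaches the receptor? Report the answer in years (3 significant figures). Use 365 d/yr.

2.38 years

K = 0.0762 cm/s × 864 = 65.84 m/d
q = Ki = 65.84 × 0.010 = 0.6584 m/d
v = Ki/n = 65.84·0.010/0.28 = 2.351 m/d
Retardation R = 1 + ρ_b·K_d/n = 1 + 1.91×1.5/0.28 = 11.23
Contaminant velocity v_c = v/R = 2.351/11.23 = 0.2093 m/d
t = L/v_c = 182/0.2093 = 869.4 d
   = 869.4/365 = 2.38 yr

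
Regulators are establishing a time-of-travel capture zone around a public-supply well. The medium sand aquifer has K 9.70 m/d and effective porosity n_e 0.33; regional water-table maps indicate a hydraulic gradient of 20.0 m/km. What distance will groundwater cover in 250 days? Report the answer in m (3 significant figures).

Specific discharge q = 9.70 × 0.020 = 0.1940 m/d
v_s = q/n_e = 0.1940/0.33 = 0.5879 m/d
L = v × T = 0.5879 × 250 = 147.0 m

147 m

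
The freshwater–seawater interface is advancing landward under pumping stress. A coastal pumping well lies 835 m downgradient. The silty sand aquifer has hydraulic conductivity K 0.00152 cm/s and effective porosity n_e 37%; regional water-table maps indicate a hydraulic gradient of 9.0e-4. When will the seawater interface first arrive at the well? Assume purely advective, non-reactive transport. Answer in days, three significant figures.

K = 0.00152 cm/s × 864 = 1.313 m/d
q = Ki = 1.313 × 9.0e-4 = 0.001182 m/d
v = Ki/n = 1.313·9.0e-4/0.37 = 0.003194 m/d
t = L / v = 835 / 0.003194 = 261400 d

261000 days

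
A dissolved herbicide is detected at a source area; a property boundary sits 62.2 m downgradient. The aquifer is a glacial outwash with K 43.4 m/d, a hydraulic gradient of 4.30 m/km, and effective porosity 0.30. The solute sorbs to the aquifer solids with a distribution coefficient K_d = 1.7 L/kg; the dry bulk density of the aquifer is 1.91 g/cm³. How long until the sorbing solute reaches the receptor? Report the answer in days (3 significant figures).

1180 days

q = Ki = 43.4 × 0.0043 = 0.1866 m/d
Seepage velocity v = q / n = 0.1866 / 0.30 = 0.6221 m/d
Retardation R = 1 + ρ_b·K_d/n = 1 + 1.91×1.7/0.30 = 11.82
Contaminant velocity v_c = v/R = 0.6221/11.82 = 0.05261 m/d
t = L/v_c = 62.2/0.05261 = 1182 d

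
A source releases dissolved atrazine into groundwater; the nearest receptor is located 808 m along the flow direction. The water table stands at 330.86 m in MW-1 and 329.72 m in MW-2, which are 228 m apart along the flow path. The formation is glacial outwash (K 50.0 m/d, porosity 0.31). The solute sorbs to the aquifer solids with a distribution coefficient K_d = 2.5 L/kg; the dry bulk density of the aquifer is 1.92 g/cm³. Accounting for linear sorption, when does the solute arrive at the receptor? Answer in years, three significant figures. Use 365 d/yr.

Hydraulic gradient i = (330.86 − 329.72) / 228 = 1.14 / 228 = 0.005000
Specific discharge q = 50.0 × 0.005000 = 0.2500 m/d
v = Ki/n = 50.0·0.005000/0.31 = 0.8065 m/d
Retardation R = 1 + ρ_b·K_d/n = 1 + 1.92×2.5/0.31 = 16.48
Contaminant velocity v_c = v/R = 0.8065/16.48 = 0.04892 m/d
t = L/v_c = 808/0.04892 = 16520 d
   = 16520/365 = 45.2 yr

45.2 years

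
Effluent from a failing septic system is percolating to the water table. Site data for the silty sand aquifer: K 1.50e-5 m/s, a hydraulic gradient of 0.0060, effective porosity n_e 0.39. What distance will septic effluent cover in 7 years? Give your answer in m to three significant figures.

50.9 m

K = 1.50e-5 m/s × 86400 s/d = 1.296 m/d
Darcy flux q = K·i = 1.296 × 0.0060 = 0.007776 m/d
Average linear velocity = 0.007776 / 0.39 = 0.01994 m/d
T = 7 yr × 365 = 2555 d
L = v × T = 0.01994 × 2555 = 50.94 m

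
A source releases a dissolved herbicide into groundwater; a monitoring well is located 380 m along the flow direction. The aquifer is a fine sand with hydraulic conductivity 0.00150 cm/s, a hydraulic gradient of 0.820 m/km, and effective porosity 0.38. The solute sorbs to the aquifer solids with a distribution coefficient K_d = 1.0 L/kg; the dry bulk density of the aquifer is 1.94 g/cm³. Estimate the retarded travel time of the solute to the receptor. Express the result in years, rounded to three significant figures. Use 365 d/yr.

K = 0.00150 cm/s × 864 = 1.296 m/d
q = Ki = 1.296 × 8.2e-4 = 0.001063 m/d
Average linear velocity = 0.001063 / 0.38 = 0.002797 m/d
Retardation R = 1 + ρ_b·K_d/n = 1 + 1.94×1.0/0.38 = 6.105
Contaminant velocity v_c = v/R = 0.002797/6.105 = 4.581e-4 m/d
t = L/v_c = 380/4.581e-4 = 829600 d
   = 829600/365 = 2270 yr

2270 years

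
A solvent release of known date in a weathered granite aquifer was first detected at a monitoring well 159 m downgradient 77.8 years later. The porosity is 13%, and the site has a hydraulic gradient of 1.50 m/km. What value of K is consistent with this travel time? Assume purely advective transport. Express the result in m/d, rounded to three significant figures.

t = 77.8 years = 28400 d
v = L / t = 159 / 28400 = 0.005599 m/d
K = v · n / i = 0.005599 × 0.13 / 0.0015 = 0.485 m/d

0.485 m/d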